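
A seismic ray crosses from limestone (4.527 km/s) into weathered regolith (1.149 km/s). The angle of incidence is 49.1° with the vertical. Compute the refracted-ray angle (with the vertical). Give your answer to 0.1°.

11.1°

sin θ₁/V₁ = sin θ₂/V₂ ⇒ sin θ₂ = 1.149·sin 49.1°/4.527 = 1.149·0.7559/4.527 = 0.1918.
θ₂ = arcsin 0.1918 = 11.06° from the normal.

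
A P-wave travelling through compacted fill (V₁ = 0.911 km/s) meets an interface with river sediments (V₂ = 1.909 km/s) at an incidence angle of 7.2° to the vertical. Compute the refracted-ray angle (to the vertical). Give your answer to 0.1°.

15.2°

sin θ₁/V₁ = sin θ₂/V₂ ⇒ sin θ₂ = 1.909·sin 7.2°/0.911 = 1.909·0.1253/0.911 = 0.2626.
θ₂ = arcsin 0.2626 = 15.23° from the normal.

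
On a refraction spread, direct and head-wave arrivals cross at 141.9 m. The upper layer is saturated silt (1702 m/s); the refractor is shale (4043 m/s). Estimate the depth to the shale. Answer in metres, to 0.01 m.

45.29 m

h = (x_cross/2)·√((V₂−V₁)/(V₂+V₁)).
(V₂−V₁)/(V₂+V₁) = (4043−1702)/(4043+1702) = 0.4075; √ = 0.6383.
h = (141.9/2)·0.6383 = 45.29 m.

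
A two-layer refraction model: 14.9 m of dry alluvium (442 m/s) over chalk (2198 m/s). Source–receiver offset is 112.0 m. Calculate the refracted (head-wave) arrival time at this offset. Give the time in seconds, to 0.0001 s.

θ_c = arcsin(V₁/V₂) = arcsin(442/2198) = 11.60°, cos θ_c = 0.9796.
Intercept time tᵢ = 2h cos θ_c / V₁ = 2·14.9·0.9796/442 = 0.06604 s.
t = x/V₂ + tᵢ = 112.0/2198 + 0.06604 = 0.11700 s.

0.1170 s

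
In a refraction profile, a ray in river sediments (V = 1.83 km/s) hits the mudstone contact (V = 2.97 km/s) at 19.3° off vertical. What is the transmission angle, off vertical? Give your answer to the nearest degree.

Snell's law: sin θ₂ = (V₂/V₁)·sin θ₁ = (2.97/1.83)·sin 19.3° = 0.5364.
θ₂ = arcsin 0.5364 = 32.44° from the normal.

32°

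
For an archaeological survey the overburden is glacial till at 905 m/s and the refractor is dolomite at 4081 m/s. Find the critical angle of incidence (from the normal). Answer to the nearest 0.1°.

12.8°

At critical incidence the refracted ray runs along the interface (θ₂ = 90°), so sin θ_c = V₁/V₂.
θ_c = arcsin(905/4081) = arcsin 0.2218 = 12.81°.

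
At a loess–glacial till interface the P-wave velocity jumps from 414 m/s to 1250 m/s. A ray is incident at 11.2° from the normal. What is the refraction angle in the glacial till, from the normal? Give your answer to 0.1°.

35.9°

Snell's law: sin θ₂ = (V₂/V₁)·sin θ₁ = (1250/414)·sin 11.2° = 0.5865.
θ₂ = arcsin 0.5865 = 35.91° from the normal.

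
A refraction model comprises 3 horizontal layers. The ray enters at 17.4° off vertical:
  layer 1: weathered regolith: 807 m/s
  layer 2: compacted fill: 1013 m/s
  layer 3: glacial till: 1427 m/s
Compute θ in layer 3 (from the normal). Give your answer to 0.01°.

Snell's law across each interface conserves sin θ / V, so sin θ_3 = V_3·sin θ₁/V₁.
sin θ_3 = 1427 × sin 17.4° / 807 = 0.5288.
θ_3 = arcsin 0.5288 = 31.92°.

31.92°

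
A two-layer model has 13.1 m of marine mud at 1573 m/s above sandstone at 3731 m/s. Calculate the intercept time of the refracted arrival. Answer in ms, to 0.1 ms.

15.1 ms

tᵢ = 2h·√(V₂²−V₁²)/(V₁V₂).
√(V₂²−V₁²) = √(3731²−1573²) = 3383.2 m/s.
tᵢ = 2·13.1·3383.2/(1573·3731) = 0.01510 s.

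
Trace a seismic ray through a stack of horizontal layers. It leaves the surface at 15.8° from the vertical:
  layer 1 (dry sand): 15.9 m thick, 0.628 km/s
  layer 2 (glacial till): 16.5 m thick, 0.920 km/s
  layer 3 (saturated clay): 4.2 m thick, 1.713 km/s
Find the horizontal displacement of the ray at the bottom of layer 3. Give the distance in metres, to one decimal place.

Ray parameter p = sin 15.8° / 0.628 km/s = 4.3357e-01 s/km.
Layer 1: θ = 15.80°; offset = 15.9·tan 15.80° = 4.499 m.
Layer 2: sin θ = p·0.920 = 0.3989 → θ = 23.51°; offset = 16.5·tan 23.51° = 7.177 m.
Layer 3: sin θ = p·1.713 = 0.7427 → θ = 47.96°; offset = 4.2·tan 47.96° = 4.658 m.
Σ offsets = 16.335 m.

16.3 m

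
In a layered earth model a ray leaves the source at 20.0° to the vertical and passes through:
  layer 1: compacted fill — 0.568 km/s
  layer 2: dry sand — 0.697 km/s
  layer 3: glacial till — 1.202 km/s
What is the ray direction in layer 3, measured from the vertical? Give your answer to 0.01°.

Snell's law across each interface conserves sin θ / V, so sin θ_3 = V_3·sin θ₁/V₁.
sin θ_3 = 1.202 × sin 20.0° / 0.568 = 0.7238.
θ_3 = arcsin 0.7238 = 46.37°.

46.37°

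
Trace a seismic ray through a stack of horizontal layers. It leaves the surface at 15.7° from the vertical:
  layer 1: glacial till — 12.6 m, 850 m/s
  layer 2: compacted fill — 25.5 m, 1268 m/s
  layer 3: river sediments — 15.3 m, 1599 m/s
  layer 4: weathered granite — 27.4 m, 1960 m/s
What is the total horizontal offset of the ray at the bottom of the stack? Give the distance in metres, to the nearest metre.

Apply Snell's law at each interface; in layer i the horizontal offset is hᵢ·tan θᵢ.
Layer 1: θ = 15.70°; offset = 12.6·tan 15.70° = 3.542 m.
Layer 2: sin θ = 1268·sin 15.7°/850 = 0.4037, θ = 23.81°; offset = 25.5·tan 23.81° = 11.251 m.
Layer 3: sin θ = 1599·sin 15.7°/850 = 0.5090, θ = 30.60°; offset = 15.3·tan 30.60° = 9.049 m.
Layer 4: sin θ = 1960·sin 15.7°/850 = 0.6240, θ = 38.61°; offset = 27.4·tan 38.61° = 21.878 m.
Total horizontal offset = 45.720 m.

46 m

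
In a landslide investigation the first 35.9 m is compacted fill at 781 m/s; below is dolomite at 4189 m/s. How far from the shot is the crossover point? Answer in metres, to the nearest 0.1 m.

θ_c = arcsin(781/4189) = 10.75°, so cos θ_c = 0.9825 and tᵢ = 2h cos θ_c/V₁ = 0.0903 s.
At crossover x/V₁ = x/V₂ + tᵢ ⇒ x = tᵢ/(1/V₁ − 1/V₂) = 0.09032/(1.2804e-03 − 2.3872e-04) = 86.71 m.

86.7 m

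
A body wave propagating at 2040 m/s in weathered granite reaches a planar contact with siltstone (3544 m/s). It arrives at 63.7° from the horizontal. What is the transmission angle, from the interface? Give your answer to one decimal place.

39.7°

Convert to the normal: θ₁ = 90° − 63.7° = 26.3°.
Snell's law: sin θ₂ = (V₂/V₁)·sin θ₁ = (3544/2040)·sin 26.3° = 0.7697.
θ₂ = sin⁻¹(0.7697) = 50.33° (from vertical).
From the interface: 90° − 50.33° = 39.67°.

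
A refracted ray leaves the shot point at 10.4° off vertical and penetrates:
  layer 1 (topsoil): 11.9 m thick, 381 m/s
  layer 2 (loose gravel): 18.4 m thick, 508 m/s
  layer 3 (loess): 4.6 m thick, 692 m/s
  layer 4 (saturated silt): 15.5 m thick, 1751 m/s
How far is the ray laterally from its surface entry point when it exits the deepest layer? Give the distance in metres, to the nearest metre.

31 m

Apply Snell's law at each interface; in layer i the horizontal offset is hᵢ·tan θᵢ.
Layer 1: θ = 10.40°; offset = 11.9·tan 10.40° = 2.184 m.
Layer 2: sin θ = 508·sin 10.4°/381 = 0.2407, θ = 13.93°; offset = 18.4·tan 13.93° = 4.563 m.
Layer 3: sin θ = 692·sin 10.4°/381 = 0.3279, θ = 19.14°; offset = 4.6·tan 19.14° = 1.596 m.
Layer 4: sin θ = 1751·sin 10.4°/381 = 0.8296, θ = 56.06°; offset = 15.5·tan 56.06° = 23.032 m.
Total horizontal offset = 31.376 m.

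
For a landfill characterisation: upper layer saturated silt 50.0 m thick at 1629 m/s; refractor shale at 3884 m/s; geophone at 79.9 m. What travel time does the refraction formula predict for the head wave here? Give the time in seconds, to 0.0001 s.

θ_c = arcsin(V₁/V₂) = arcsin(1629/3884) = 24.80°, cos θ_c = 0.9078.
Intercept time tᵢ = 2h cos θ_c / V₁ = 2·50.0·0.9078/1629 = 0.05573 s.
t = x/V₂ + tᵢ = 79.9/3884 + 0.05573 = 0.07630 s.

0.0763 s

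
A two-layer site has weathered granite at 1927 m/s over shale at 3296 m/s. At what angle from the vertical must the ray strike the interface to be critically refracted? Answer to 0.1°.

35.8°

Critical incidence: sin θ_c = V₁/V₂ = 1927/3296 = 0.5846.
θ_c = arcsin 0.5846 = 35.78°.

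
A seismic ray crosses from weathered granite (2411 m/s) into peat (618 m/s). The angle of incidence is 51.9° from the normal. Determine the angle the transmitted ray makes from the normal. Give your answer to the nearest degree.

12°

Snell's law: sin θ₂ = (V₂/V₁)·sin θ₁ = (618/2411)·sin 51.9° = 0.2017.
θ₂ = arcsin 0.2017 = 11.64° from the normal.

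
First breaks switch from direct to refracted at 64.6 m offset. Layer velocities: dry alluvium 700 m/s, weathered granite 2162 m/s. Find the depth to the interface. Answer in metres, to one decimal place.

x_cross = 2h·√((V₂+V₁)/(V₂−V₁)) → h = x_cross / (2·√((V₂+V₁)/(V₂−V₁))).
√((V₂+V₁)/(V₂−V₁)) = √((2162+700)/(2162−700)) = 1.3991.
h = 64.6 / (2·1.3991) = 23.09 m.

23.1 m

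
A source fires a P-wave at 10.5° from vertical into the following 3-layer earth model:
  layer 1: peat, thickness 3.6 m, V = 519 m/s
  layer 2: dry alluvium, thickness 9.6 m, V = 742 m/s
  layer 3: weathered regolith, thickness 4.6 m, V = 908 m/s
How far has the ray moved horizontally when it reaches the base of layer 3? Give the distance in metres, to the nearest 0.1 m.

4.8 m

Apply Snell's law at each interface; in layer i the horizontal offset is hᵢ·tan θᵢ.
Layer 1: θ = 10.50°; offset = 3.6·tan 10.50° = 0.667 m.
Layer 2: sin θ = 742·sin 10.5°/519 = 0.2605, θ = 15.10°; offset = 9.6·tan 15.10° = 2.591 m.
Layer 3: sin θ = 908·sin 10.5°/519 = 0.3188, θ = 18.59°; offset = 4.6·tan 18.59° = 1.547 m.
Σ offsets = 4.805 m.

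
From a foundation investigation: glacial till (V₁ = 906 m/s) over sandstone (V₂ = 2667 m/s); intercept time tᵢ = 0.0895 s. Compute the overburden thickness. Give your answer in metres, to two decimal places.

h = tᵢ·V₁·V₂ / (2·√(V₂²−V₁²)).
√(V₂²−V₁²) = √(2667² − 906²) = 2508.4 m/s.
h = 0.0895 s × 906 × 2667 / (2 × 2508.4) = 43.11 m.

43.11 m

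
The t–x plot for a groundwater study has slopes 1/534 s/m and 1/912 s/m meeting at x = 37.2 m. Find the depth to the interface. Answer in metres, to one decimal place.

h = (x_cross/2)·√((V₂−V₁)/(V₂+V₁)).
(V₂−V₁)/(V₂+V₁) = (912−534)/(912+534) = 0.2614; √ = 0.5113.
h = (37.2/2)·0.5113 = 9.51 m.

9.5 m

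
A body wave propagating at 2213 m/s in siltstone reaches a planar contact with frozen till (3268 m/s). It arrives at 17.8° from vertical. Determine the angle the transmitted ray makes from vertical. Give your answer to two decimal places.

26.84°

sin θ₁/V₁ = sin θ₂/V₂ ⇒ sin θ₂ = 3268·sin 17.8°/2213 = 3268·0.3057/2213 = 0.4514.
θ₂ = sin⁻¹(0.4514) = 26.84° (from vertical).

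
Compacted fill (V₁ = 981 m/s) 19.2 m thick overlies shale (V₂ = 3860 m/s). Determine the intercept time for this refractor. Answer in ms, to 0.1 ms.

θ_c = arcsin(V₁/V₂) = arcsin(981/3860) = 14.72°; cos θ_c = 0.9672.
tᵢ = 2h·cos θ_c / V₁ = 2·19.2·0.9672 / 981 = 0.03786 s.

37.9 ms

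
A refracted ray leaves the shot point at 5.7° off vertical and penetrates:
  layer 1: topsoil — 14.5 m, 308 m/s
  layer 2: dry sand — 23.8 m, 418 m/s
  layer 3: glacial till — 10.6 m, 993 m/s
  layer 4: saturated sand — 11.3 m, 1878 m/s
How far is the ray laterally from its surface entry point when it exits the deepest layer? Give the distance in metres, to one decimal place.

16.9 m

p = sin θ₁/V₁ = sin 5.7°/308 = 3.2247e-04 s/m is conserved through the stack.
Layer 1: θ = 5.70°; offset = 14.5·tan 5.70° = 1.447 m.
Layer 2: sin θ = p·418 = 0.1348 → θ = 7.75°; offset = 23.8·tan 7.75° = 3.238 m.
Layer 3: sin θ = p·993 = 0.3202 → θ = 18.68°; offset = 10.6·tan 18.68° = 3.583 m.
Layer 4: sin θ = p·1878 = 0.6056 → θ = 37.27°; offset = 11.3·tan 37.27° = 8.599 m.
Total horizontal offset = 16.867 m.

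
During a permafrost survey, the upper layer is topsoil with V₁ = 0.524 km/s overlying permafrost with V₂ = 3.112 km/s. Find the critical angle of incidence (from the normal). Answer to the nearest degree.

Critical incidence: sin θ_c = V₁/V₂ = 0.524/3.112 = 0.1684.
θ_c = arcsin 0.1684 = 9.69°.

10°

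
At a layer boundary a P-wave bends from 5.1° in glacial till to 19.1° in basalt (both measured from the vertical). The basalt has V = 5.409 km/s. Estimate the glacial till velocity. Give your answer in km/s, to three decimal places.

1.469 km/s

Snell's law: sin 5.1°/V₁ = sin 19.1°/V₂.
V₁ = V₂·sin 5.1°/sin 19.1° = 5.409 × 0.2717 = 1.469 km/s.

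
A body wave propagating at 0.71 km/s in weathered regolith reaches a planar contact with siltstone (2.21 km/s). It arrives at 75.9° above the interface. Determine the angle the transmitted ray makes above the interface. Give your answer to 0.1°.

Convert to the normal: θ₁ = 90° − 75.9° = 14.1°.
Snell's law: sin θ₂ = (V₂/V₁)·sin θ₁ = (2.21/0.71)·sin 14.1° = 0.7583.
θ₂ = arcsin 0.7583 = 49.31° from the normal.
From the interface: 90° − 49.31° = 40.69°.

40.7°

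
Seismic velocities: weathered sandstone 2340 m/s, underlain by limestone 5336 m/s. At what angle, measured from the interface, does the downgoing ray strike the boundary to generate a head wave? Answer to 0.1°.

64.0°

Critical incidence: sin θ_c = V₁/V₂ = 2340/5336 = 0.4385.
θ_c = arcsin 0.4385 = 26.01°.
Measured from the interface: 90° − 26.01° = 63.99°.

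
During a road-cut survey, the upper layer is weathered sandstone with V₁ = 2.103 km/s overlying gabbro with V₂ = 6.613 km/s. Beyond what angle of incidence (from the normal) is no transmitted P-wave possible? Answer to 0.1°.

At critical incidence the refracted ray runs along the interface (θ₂ = 90°), so sin θ_c = V₁/V₂.
θ_c = arcsin(2.103/6.613) = arcsin 0.3180 = 18.54°.

18.5°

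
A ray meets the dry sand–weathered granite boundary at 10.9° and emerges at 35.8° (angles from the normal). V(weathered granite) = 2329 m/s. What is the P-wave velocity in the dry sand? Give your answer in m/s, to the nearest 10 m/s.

750 m/s

Snell's law: sin 10.9°/V₁ = sin 35.8°/V₂.
V₁ = V₂·sin 10.9°/sin 35.8° = 2329 × 0.3233 = 752.88 m/s.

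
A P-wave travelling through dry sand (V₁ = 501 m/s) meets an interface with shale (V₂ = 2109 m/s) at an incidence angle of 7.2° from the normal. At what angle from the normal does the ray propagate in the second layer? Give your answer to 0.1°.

Snell's law: sin θ₂ = (V₂/V₁)·sin θ₁ = (2109/501)·sin 7.2° = 0.5276.
θ₂ = sin⁻¹(0.5276) = 31.84° (from vertical).

31.8°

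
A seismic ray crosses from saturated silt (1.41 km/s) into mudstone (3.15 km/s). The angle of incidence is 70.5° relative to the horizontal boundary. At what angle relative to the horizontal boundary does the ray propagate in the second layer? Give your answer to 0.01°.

Convert to the normal: θ₁ = 90° − 70.5° = 19.5°.
sin θ₁/V₁ = sin θ₂/V₂ ⇒ sin θ₂ = 3.15·sin 19.5°/1.41 = 3.15·0.3338/1.41 = 0.7457.
θ₂ = sin⁻¹(0.7457) = 48.22° (from vertical).
From the interface: 90° − 48.22° = 41.78°.

41.78°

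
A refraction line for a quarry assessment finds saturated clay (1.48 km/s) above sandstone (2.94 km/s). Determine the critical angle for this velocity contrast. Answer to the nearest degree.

Critical incidence: sin θ_c = V₁/V₂ = 1.48/2.94 = 0.5034.
θ_c = arcsin 0.5034 = 30.23°.

30°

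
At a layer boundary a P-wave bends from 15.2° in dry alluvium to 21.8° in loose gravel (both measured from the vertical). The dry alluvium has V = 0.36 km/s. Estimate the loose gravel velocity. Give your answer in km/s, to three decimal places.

sin 15.2° = 0.2622; sin 21.8° = 0.3714.
V₂ = V₁·(sin θ₂/sin θ₁) = 0.36·(0.3714/0.2622) = 0.510 km/s.

0.510 km/s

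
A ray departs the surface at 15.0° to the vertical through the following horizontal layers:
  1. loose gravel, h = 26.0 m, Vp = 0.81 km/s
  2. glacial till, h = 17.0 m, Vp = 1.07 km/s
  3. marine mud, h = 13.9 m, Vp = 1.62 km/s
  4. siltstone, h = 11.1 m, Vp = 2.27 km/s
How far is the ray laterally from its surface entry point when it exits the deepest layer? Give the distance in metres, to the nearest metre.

Apply Snell's law at each interface; in layer i the horizontal offset is hᵢ·tan θᵢ.
Layer 1: θ = 15.00°; offset = 26.0·tan 15.00° = 6.967 m.
Layer 2: sin θ = 1.07·sin 15.0°/0.81 = 0.3419, θ = 19.99°; offset = 17.0·tan 19.99° = 6.185 m.
Layer 3: sin θ = 1.62·sin 15.0°/0.81 = 0.5176, θ = 31.17°; offset = 13.9·tan 31.17° = 8.410 m.
Layer 4: sin θ = 2.27·sin 15.0°/0.81 = 0.7253, θ = 46.50°; offset = 11.1·tan 46.50° = 11.696 m.
Σ offsets = 33.257 m.

33 m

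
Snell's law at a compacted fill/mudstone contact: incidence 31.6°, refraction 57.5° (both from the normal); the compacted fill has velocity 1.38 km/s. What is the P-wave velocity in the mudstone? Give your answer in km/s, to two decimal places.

Snell's law: sin 31.6°/V₁ = sin 57.5°/V₂.
V₂ = V₁·sin 57.5°/sin 31.6° = 1.38 × 1.6096 = 2.22 km/s.

2.22 km/s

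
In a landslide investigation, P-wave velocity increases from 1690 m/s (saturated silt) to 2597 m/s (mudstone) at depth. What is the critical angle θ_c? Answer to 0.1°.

40.6°

At critical incidence the refracted ray runs along the interface (θ₂ = 90°), so sin θ_c = V₁/V₂.
θ_c = arcsin(1690/2597) = arcsin 0.6508 = 40.60°.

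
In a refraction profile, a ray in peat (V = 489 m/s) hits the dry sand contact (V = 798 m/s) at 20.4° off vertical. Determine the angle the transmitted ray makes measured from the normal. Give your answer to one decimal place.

Snell's law: sin θ₂ = (V₂/V₁)·sin θ₁ = (798/489)·sin 20.4° = 0.5688.
θ₂ = arcsin 0.5688 = 34.67° from the normal.

34.7°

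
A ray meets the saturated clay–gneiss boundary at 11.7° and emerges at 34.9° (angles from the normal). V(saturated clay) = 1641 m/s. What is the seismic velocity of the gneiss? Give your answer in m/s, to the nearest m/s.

sin 11.7° = 0.2028; sin 34.9° = 0.5721.
V₂ = V₁·(sin θ₂/sin θ₁) = 1641·(0.5721/0.2028) = 4629.93 m/s.

4630 m/s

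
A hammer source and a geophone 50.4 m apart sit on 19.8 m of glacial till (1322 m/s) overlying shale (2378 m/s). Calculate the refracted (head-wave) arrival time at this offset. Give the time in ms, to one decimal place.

θ_c = arcsin(V₁/V₂) = arcsin(1322/2378) = 33.77°, cos θ_c = 0.8312.
Intercept time tᵢ = 2h cos θ_c / V₁ = 2·19.8·0.8312/1322 = 0.02490 s.
t = x/V₂ + tᵢ = 50.4/2378 + 0.02490 = 0.04609 s.

46.1 ms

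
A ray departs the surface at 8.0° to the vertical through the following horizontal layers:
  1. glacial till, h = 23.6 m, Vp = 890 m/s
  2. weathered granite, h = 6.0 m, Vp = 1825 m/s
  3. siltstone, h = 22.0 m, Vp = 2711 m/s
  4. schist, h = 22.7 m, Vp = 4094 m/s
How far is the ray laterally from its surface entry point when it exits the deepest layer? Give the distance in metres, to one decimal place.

34.3 m

Apply Snell's law at each interface; in layer i the horizontal offset is hᵢ·tan θᵢ.
Layer 1: θ = 8.00°; offset = 23.6·tan 8.00° = 3.317 m.
Layer 2: sin θ = 1825·sin 8.0°/890 = 0.2854, θ = 16.58°; offset = 6.0·tan 16.58° = 1.787 m.
Layer 3: sin θ = 2711·sin 8.0°/890 = 0.4239, θ = 25.08°; offset = 22.0·tan 25.08° = 10.298 m.
Layer 4: sin θ = 4094·sin 8.0°/890 = 0.6402, θ = 39.81°; offset = 22.7·tan 39.81° = 18.917 m.
Σ offsets = 34.318 m.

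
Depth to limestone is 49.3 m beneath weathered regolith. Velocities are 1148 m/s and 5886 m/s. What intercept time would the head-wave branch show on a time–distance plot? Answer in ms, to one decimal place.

84.2 ms

θ_c = arcsin(V₁/V₂) = arcsin(1148/5886) = 11.25°; cos θ_c = 0.9808.
tᵢ = 2h·cos θ_c / V₁ = 2·49.3·0.9808 / 1148 = 0.08424 s.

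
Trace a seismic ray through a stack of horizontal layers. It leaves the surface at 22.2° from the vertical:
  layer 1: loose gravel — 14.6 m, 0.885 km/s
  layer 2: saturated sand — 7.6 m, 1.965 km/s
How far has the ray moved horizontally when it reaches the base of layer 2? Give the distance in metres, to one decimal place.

Apply Snell's law at each interface; in layer i the horizontal offset is hᵢ·tan θᵢ.
Layer 1: θ = 22.20°; offset = 14.6·tan 22.20° = 5.958 m.
Layer 2: sin θ = 1.965·sin 22.2°/0.885 = 0.8389, θ = 57.03°; offset = 7.6·tan 57.03° = 11.715 m.
Total horizontal offset = 17.674 m.

17.7 m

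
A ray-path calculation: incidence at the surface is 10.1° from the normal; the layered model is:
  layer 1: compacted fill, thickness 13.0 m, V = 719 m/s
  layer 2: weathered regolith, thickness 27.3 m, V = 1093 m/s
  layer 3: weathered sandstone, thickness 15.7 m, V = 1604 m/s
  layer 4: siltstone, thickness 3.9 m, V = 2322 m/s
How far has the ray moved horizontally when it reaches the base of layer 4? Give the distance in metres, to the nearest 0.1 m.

Ray parameter p = sin 10.1° / 719 m/s = 2.4390e-04 s/m.
Layer 1: θ = 10.10°; offset = 13.0·tan 10.10° = 2.316 m.
Layer 2: sin θ = p·1093 = 0.2666 → θ = 15.46°; offset = 27.3·tan 15.46° = 7.551 m.
Layer 3: sin θ = p·1604 = 0.3912 → θ = 23.03°; offset = 15.7·tan 23.03° = 6.674 m.
Layer 4: sin θ = p·2322 = 0.5663 → θ = 34.50°; offset = 3.9·tan 34.50° = 2.680 m.
Σ offsets = 19.221 m.

19.2 m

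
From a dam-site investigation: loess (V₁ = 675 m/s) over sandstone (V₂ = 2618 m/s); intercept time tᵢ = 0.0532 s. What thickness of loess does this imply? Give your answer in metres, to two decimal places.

θ_c = arcsin(675/2618) = 14.94°; cos θ_c = 0.9662.
tᵢ = 2h cos θ_c/V₁ ⇒ h = tᵢ·V₁/(2 cos θ_c) = 0.0532·675/(2·0.9662) = 18.58 m.

18.58 m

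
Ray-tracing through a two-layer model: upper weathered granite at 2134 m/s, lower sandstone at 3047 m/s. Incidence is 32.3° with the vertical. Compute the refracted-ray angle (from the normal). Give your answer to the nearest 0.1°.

Snell's law: sin θ₂ = (V₂/V₁)·sin θ₁ = (3047/2134)·sin 32.3° = 0.7630.
θ₂ = sin⁻¹(0.7630) = 49.73° (from vertical).

49.7°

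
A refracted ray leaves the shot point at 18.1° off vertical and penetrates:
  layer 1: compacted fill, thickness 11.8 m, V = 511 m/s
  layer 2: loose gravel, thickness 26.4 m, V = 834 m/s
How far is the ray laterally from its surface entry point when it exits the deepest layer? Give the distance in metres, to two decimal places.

19.39 m

Apply Snell's law at each interface; in layer i the horizontal offset is hᵢ·tan θᵢ.
Layer 1: θ = 18.10°; offset = 11.8·tan 18.10° = 3.8568 m.
Layer 2: sin θ = 834·sin 18.1°/511 = 0.5071, θ = 30.47°; offset = 26.4·tan 30.47° = 15.5308 m.
Total horizontal offset = 19.3876 m.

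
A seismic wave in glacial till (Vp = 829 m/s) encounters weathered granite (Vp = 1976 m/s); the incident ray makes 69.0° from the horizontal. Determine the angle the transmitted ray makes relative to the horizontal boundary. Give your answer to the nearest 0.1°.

31.3°

Convert to the normal: θ₁ = 90° − 69.0° = 21.0°.
sin θ₁/V₁ = sin θ₂/V₂ ⇒ sin θ₂ = 1976·sin 21.0°/829 = 1976·0.3584/829 = 0.8542.
θ₂ = arcsin 0.8542 = 58.67° from the normal.
From the interface: 90° − 58.67° = 31.33°.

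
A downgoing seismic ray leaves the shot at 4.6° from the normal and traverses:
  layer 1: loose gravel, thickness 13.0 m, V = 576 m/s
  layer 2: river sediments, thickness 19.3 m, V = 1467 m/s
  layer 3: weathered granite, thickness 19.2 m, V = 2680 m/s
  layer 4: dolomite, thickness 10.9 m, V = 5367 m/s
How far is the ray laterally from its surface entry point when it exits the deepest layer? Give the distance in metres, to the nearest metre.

Apply Snell's law at each interface; in layer i the horizontal offset is hᵢ·tan θᵢ.
Layer 1: θ = 4.60°; offset = 13.0·tan 4.60° = 1.046 m.
Layer 2: sin θ = 1467·sin 4.6°/576 = 0.2043, θ = 11.79°; offset = 19.3·tan 11.79° = 4.027 m.
Layer 3: sin θ = 2680·sin 4.6°/576 = 0.3731, θ = 21.91°; offset = 19.2·tan 21.91° = 7.722 m.
Layer 4: sin θ = 5367·sin 4.6°/576 = 0.7473, θ = 48.35°; offset = 10.9·tan 48.35° = 12.257 m.
Total horizontal offset = 25.053 m.

25 m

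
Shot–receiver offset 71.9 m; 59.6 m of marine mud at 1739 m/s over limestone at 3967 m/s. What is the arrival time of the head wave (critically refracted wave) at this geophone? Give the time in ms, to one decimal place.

t = x/V₂ + 2h·√(V₂²−V₁²)/(V₁V₂).
√(V₂²−V₁²) = √(3967²−1739²) = 3565.5 m/s; delay term = 2·59.6·3565.5/(1739·3967) = 0.06161 s.
t = 71.9/3967 + 0.06161 = 0.07973 s.

79.7 ms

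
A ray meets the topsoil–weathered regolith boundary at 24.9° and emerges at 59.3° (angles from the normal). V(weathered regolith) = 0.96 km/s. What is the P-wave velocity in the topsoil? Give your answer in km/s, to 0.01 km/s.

Snell's law: sin 24.9°/V₁ = sin 59.3°/V₂.
V₁ = V₂·sin 24.9°/sin 59.3° = 0.96 × 0.4897 = 0.47 km/s.

0.47 km/s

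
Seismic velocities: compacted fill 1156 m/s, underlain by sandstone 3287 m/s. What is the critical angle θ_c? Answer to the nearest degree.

Critical incidence: sin θ_c = V₁/V₂ = 1156/3287 = 0.3517.
θ_c = arcsin 0.3517 = 20.59°.

21°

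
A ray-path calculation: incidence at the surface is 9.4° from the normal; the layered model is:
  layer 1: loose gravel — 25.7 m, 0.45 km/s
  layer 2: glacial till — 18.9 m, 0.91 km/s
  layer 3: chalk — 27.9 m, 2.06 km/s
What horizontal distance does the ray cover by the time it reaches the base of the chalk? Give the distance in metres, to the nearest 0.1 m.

p = sin θ₁/V₁ = sin 9.4°/0.45 = 3.6295e-01 s/km is conserved through the stack.
Layer 1: θ = 9.40°; offset = 25.7·tan 9.40° = 4.255 m.
Layer 2: sin θ = p·0.91 = 0.3303 → θ = 19.29°; offset = 18.9·tan 19.29° = 6.613 m.
Layer 3: sin θ = p·2.06 = 0.7477 → θ = 48.39°; offset = 27.9·tan 48.39° = 31.412 m.
Summing the layer offsets gives 42.280 m.

42.3 m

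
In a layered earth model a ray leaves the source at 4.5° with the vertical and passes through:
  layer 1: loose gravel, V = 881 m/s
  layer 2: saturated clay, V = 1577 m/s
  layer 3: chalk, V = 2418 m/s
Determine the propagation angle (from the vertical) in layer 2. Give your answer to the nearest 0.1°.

Snell's law across each interface conserves sin θ / V, so sin θ_2 = V_2·sin θ₁/V₁.
sin θ_2 = 1577 × sin 4.5° / 881 = 0.1404.
θ_2 = 8.07° from the vertical.

8.1°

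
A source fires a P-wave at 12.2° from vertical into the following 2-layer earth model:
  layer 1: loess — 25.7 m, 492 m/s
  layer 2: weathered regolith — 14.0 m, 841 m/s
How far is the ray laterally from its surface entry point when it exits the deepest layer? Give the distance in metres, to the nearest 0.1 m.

11.0 m

p = sin θ₁/V₁ = sin 12.2°/492 = 4.2952e-04 s/m is conserved through the stack.
Layer 1: θ = 12.20°; offset = 25.7·tan 12.20° = 5.557 m.
Layer 2: sin θ = p·841 = 0.3612 → θ = 21.18°; offset = 14.0·tan 21.18° = 5.423 m.
Summing the layer offsets gives 10.980 m.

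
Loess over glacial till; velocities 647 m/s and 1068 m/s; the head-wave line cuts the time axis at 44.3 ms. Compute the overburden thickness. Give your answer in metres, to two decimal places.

18.01 m

θ_c = arcsin(647/1068) = 37.29°; cos θ_c = 0.7956.
tᵢ = 2h cos θ_c/V₁ ⇒ h = tᵢ·V₁/(2 cos θ_c) = 0.0443·647/(2·0.7956) = 18.01 m.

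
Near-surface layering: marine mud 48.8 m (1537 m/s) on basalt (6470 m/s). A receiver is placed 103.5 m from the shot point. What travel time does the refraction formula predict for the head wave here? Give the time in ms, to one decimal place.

77.7 ms

θ_c = arcsin(V₁/V₂) = arcsin(1537/6470) = 13.74°, cos θ_c = 0.9714.
Intercept time tᵢ = 2h cos θ_c / V₁ = 2·48.8·0.9714/1537 = 0.06168 s.
t = x/V₂ + tᵢ = 103.5/6470 + 0.06168 = 0.07768 s.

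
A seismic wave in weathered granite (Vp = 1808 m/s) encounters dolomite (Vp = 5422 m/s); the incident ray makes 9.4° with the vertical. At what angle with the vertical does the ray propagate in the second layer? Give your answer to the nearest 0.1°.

29.3°

sin θ₁/V₁ = sin θ₂/V₂ ⇒ sin θ₂ = 5422·sin 9.4°/1808 = 5422·0.1633/1808 = 0.4898.
θ₂ = sin⁻¹(0.4898) = 29.33° (from vertical).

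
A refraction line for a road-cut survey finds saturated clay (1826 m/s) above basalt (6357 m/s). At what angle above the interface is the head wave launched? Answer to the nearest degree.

73°

Critical incidence: sin θ_c = V₁/V₂ = 1826/6357 = 0.2872.
θ_c = arcsin 0.2872 = 16.69°.
Measured from the interface: 90° − 16.69° = 73.31°.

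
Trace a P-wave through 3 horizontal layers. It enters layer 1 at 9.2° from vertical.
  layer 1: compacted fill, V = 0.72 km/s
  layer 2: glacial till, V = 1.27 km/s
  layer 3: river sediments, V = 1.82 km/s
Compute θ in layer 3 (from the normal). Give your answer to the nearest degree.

24°

Ray parameter p = sin 9.2° / 0.72 = 2.2206e-01 s/km.
sin θ_3 = p·V_3 = 2.2206e-01 × 1.82 = 0.4041.
θ_3 = 23.84° from the vertical.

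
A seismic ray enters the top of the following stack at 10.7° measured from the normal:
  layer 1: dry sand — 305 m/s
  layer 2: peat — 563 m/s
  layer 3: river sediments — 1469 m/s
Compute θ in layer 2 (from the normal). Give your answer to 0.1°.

Snell's law across each interface conserves sin θ / V, so sin θ_2 = V_2·sin θ₁/V₁.
sin θ_2 = 563 × sin 10.7° / 305 = 0.3427.
θ_2 = 20.04° from the vertical.

20.0°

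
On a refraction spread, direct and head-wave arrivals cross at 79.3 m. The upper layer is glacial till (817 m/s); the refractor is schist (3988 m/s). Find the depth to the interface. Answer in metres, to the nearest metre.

x_cross = 2h·√((V₂+V₁)/(V₂−V₁)) → h = x_cross / (2·√((V₂+V₁)/(V₂−V₁))).
√((V₂+V₁)/(V₂−V₁)) = √((3988+817)/(3988−817)) = 1.2310.
h = 79.3 / (2·1.2310) = 32.21 m.

32 m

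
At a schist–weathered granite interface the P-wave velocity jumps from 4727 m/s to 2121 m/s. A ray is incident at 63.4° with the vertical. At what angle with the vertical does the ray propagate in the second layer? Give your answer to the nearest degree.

Snell's law: sin θ₂ = (V₂/V₁)·sin θ₁ = (2121/4727)·sin 63.4° = 0.4012.
θ₂ = sin⁻¹(0.4012) = 23.65° (from vertical).

24°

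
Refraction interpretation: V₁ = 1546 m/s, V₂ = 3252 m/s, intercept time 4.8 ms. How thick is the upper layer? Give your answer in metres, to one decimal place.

h = tᵢ·V₁·V₂ / (2·√(V₂²−V₁²)).
√(V₂²−V₁²) = √(3252² − 1546²) = 2861.0 m/s.
h = 0.0048 s × 1546 × 3252 / (2 × 2861.0) = 4.22 m.

4.2 m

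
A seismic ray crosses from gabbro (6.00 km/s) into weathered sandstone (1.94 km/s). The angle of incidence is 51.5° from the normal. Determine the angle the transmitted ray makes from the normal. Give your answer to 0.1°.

14.7°

sin θ₁/V₁ = sin θ₂/V₂ ⇒ sin θ₂ = 1.94·sin 51.5°/6.00 = 1.94·0.7826/6.00 = 0.2530.
θ₂ = sin⁻¹(0.2530) = 14.66° (from vertical).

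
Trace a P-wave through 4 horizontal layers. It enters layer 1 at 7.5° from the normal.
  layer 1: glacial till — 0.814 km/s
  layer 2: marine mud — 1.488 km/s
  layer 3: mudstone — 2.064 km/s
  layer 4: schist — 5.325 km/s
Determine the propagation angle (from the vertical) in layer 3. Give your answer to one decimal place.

19.3°

Ray parameter p = sin 7.5° / 0.814 = 1.6035e-01 s/km.
sin θ_3 = p·V_3 = 1.6035e-01 × 2.064 = 0.3310.
θ_3 = arcsin 0.3310 = 19.33°.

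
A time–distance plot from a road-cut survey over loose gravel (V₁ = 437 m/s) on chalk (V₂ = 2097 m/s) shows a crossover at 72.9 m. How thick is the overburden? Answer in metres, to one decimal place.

29.5 m

h = (x_cross/2)·√((V₂−V₁)/(V₂+V₁)).
(V₂−V₁)/(V₂+V₁) = (2097−437)/(2097+437) = 0.6551; √ = 0.8094.
h = (72.9/2)·0.8094 = 29.50 m.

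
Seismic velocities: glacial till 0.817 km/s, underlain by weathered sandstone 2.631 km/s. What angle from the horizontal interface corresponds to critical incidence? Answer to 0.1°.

71.9°

Critical incidence: sin θ_c = V₁/V₂ = 0.817/2.631 = 0.3105.
θ_c = arcsin 0.3105 = 18.09°.
Measured from the interface: 90° − 18.09° = 71.91°.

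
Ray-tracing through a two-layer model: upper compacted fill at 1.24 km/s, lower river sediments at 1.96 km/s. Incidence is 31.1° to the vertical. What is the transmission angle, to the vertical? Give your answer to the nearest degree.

55°

sin θ₁/V₁ = sin θ₂/V₂ ⇒ sin θ₂ = 1.96·sin 31.1°/1.24 = 1.96·0.5165/1.24 = 0.8165.
θ₂ = sin⁻¹(0.8165) = 54.73° (from vertical).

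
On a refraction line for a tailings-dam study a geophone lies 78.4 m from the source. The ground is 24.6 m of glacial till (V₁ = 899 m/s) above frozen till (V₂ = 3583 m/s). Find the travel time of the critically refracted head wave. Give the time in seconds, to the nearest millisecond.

0.075 s

t = x/V₂ + 2h·√(V₂²−V₁²)/(V₁V₂).
√(V₂²−V₁²) = √(3583²−899²) = 3468.4 m/s; delay term = 2·24.6·3468.4/(899·3583) = 0.05298 s.
t = 78.4/3583 + 0.05298 = 0.07486 s.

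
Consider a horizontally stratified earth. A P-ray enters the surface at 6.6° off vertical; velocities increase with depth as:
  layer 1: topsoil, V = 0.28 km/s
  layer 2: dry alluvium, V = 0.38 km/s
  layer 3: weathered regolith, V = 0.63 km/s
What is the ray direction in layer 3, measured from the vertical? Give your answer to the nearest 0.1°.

Snell's law across each interface conserves sin θ / V, so sin θ_3 = V_3·sin θ₁/V₁.
sin θ_3 = 0.63 × sin 6.6° / 0.28 = 0.2586.
θ_3 = arcsin 0.2586 = 14.99°.

15.0°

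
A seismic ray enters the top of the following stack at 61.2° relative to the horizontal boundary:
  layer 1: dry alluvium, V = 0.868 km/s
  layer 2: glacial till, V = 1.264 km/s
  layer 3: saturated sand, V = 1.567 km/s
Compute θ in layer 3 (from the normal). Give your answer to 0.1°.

From the normal: θ₁ = 90° − 61.2° = 28.8°.
Ray parameter p = sin 28.8° / 0.868 = 5.5502e-01 s/km.
sin θ_3 = p·V_3 = 5.5502e-01 × 1.567 = 0.8697.
θ_3 = 60.42° from the vertical.

60.4°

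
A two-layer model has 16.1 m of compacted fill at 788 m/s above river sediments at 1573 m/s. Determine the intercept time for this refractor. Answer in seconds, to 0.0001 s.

0.0354 s

θ_c = arcsin(V₁/V₂) = arcsin(788/1573) = 30.06°; cos θ_c = 0.8655.
tᵢ = 2h·cos θ_c / V₁ = 2·16.1·0.8655 / 788 = 0.03537 s.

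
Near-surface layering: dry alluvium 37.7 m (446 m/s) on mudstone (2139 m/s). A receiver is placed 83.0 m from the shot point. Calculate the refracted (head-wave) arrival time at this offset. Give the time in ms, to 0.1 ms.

204.1 ms

θ_c = arcsin(V₁/V₂) = arcsin(446/2139) = 12.03°, cos θ_c = 0.9780.
Intercept time tᵢ = 2h cos θ_c / V₁ = 2·37.7·0.9780/446 = 0.16534 s.
t = x/V₂ + tᵢ = 83.0/2139 + 0.16534 = 0.20415 s.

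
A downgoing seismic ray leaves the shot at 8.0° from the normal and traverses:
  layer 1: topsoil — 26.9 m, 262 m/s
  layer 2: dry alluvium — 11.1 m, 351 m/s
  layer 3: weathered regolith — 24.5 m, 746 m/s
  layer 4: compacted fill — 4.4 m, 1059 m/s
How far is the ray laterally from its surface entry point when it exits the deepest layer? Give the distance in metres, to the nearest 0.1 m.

Apply Snell's law at each interface; in layer i the horizontal offset is hᵢ·tan θᵢ.
Layer 1: θ = 8.00°; offset = 26.9·tan 8.00° = 3.781 m.
Layer 2: sin θ = 351·sin 8.0°/262 = 0.1864, θ = 10.75°; offset = 11.1·tan 10.75° = 2.107 m.
Layer 3: sin θ = 746·sin 8.0°/262 = 0.3963, θ = 23.35°; offset = 24.5·tan 23.35° = 10.574 m.
Layer 4: sin θ = 1059·sin 8.0°/262 = 0.5625, θ = 34.23°; offset = 4.4·tan 34.23° = 2.994 m.
Summing the layer offsets gives 19.455 m.

19.5 m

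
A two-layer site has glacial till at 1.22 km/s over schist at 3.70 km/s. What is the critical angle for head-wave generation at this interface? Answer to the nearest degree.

19°

Critical incidence: sin θ_c = V₁/V₂ = 1.22/3.70 = 0.3297.
θ_c = arcsin 0.3297 = 19.25°.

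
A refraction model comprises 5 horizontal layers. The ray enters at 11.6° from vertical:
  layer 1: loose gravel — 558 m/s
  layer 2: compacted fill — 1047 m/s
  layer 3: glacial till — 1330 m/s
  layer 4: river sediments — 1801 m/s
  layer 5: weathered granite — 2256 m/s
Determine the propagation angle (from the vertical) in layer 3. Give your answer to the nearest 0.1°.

28.6°

Ray parameter p = sin 11.6° / 558 = 3.6035e-04 s/m.
sin θ_3 = p·V_3 = 3.6035e-04 × 1330 = 0.4793.
θ_3 = 28.64° from the vertical.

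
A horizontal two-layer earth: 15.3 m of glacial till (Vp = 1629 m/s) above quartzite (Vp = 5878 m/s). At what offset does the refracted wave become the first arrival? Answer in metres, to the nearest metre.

41 m

x_cross = 2h·√((V₂+V₁)/(V₂−V₁)).
(V₂+V₁)/(V₂−V₁) = (5878+1629)/(5878−1629) = 1.7668; √ = 1.3292.
x_cross = 2·15.3·1.3292 = 40.67 m.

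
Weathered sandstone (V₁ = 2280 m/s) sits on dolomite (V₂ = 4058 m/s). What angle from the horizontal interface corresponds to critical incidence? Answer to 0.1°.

55.8°

At critical incidence the refracted ray runs along the interface (θ₂ = 90°), so sin θ_c = V₁/V₂.
θ_c = arcsin(2280/4058) = arcsin 0.5619 = 34.18°.
Measured from the interface: 90° − 34.18° = 55.82°.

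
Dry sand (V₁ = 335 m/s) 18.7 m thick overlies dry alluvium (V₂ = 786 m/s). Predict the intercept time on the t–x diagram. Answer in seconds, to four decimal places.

0.1010 s

tᵢ = 2h·√(V₂²−V₁²)/(V₁V₂).
√(V₂²−V₁²) = √(786²−335²) = 711.0 m/s.
tᵢ = 2·18.7·711.0/(335·786) = 0.10099 s.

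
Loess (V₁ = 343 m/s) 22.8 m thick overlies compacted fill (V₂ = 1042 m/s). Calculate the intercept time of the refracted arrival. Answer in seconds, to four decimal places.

tᵢ = 2h·√(V₂²−V₁²)/(V₁V₂).
√(V₂²−V₁²) = √(1042²−343²) = 983.9 m/s.
tᵢ = 2·22.8·983.9/(343·1042) = 0.12554 s.

0.1255 s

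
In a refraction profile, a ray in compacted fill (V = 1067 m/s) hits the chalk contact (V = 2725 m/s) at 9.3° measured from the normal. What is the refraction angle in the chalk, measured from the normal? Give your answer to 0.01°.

24.38°

sin θ₁/V₁ = sin θ₂/V₂ ⇒ sin θ₂ = 2725·sin 9.3°/1067 = 2725·0.1616/1067 = 0.4127.
θ₂ = sin⁻¹(0.4127) = 24.38° (from vertical).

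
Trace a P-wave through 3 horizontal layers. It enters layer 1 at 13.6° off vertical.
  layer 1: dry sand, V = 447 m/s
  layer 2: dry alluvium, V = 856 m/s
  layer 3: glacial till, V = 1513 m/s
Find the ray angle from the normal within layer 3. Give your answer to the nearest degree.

53°

Ray parameter p = sin 13.6° / 447 = 5.2604e-04 s/m.
sin θ_3 = p·V_3 = 5.2604e-04 × 1513 = 0.7959.
θ_3 = arcsin 0.7959 = 52.74°.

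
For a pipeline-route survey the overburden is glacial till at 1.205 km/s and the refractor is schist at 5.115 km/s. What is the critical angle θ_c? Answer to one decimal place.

At critical incidence the refracted ray runs along the interface (θ₂ = 90°), so sin θ_c = V₁/V₂.
θ_c = arcsin(1.205/5.115) = arcsin 0.2356 = 13.63°.

13.6°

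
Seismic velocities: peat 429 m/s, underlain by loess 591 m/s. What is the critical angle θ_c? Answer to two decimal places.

Critical incidence: sin θ_c = V₁/V₂ = 429/591 = 0.7259.
θ_c = arcsin 0.7259 = 46.54°.

46.54°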